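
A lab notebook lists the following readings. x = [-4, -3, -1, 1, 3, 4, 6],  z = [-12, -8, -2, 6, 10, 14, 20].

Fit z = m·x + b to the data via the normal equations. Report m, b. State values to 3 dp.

m = 3.162, b = 1.290

Forming MᵀM = [[88, 6]; [6, 7]] and Mᵀz = [286, 28]ᵀ gives MᵀM·[m, b]ᵀ = Mᵀz.
Δ = 88·7 − 6² = 580.
m = (286·7 − 6·28)/580 = 917/290; b = (88·28 − 6·286)/580 = 187/145.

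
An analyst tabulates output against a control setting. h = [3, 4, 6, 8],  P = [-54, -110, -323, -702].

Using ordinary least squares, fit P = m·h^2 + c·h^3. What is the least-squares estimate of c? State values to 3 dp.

c = -1.007

Normal-equation sums: Σh^2·h^2 = 5729, Σh^2·h^3 = 41811, Σh^3·h^3 = 313625.
For AᵀP: Σh^2·P = -58802, Σh^3·P = -437690.
det = 5729·313625 − 41811² = 48597904.
m = ((-58802)·313625 − 41811·(-437690))/48597904 = -35380165/12149476; c = (5729·(-437690) − 41811·(-58802))/48597904 = -12238897/12149476.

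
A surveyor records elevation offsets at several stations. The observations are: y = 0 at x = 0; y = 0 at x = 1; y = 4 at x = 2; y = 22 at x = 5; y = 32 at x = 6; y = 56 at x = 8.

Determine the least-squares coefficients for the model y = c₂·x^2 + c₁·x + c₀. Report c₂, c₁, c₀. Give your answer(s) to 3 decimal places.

Setting ∂/∂c₂ … = 0 gives: 6034·c₂ + 862·c₁ + 130·c₀ = 5302;  862·c₂ + 130·c₁ + 22·c₀ = 758;  130·c₂ + 22·c₁ + 6·c₀ = 114.
(Σx^2·x^2 = 6034, Σx^2·x = 862, Σx^2 = 130, Σx·x = 130, Σx = 22, Σ1 = 6, Σx^2·y = 5302, Σx·y = 758, Σy = 114.)
Inverting the 3×3 Gram matrix, [c₂, c₁, c₀]ᵀ = [1631/1920, 493/1920, -111/320]ᵀ.

c₂ = 0.849, c₁ = 0.257, c₀ = -0.347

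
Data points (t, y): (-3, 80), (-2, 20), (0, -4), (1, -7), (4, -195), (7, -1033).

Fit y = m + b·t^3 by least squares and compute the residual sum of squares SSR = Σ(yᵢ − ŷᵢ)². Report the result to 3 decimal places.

SSR = 6.623

Setting ∂/∂m … = 0 gives: 6·m + 373·b = -1139;  373·m + 122539·b = -369126.
(Σ1 = 6, Σt^3 = 373, Σt^3·t^3 = 122539, Σy = -1139, Σt^3·y = -369126.)
Δ = 6·122539 − 373² = 596105.
m = ((-1139)·122539 − 373·(-369126))/596105 = -1887923/596105; b = (6·(-369126) − 373·(-1139))/596105 = -1789909/596105.
Residuals: 249756/119221, -509249/596105, -496497/596105, -494903/596105, 201624/596105, 10049/119221; SSR = 3947964/596105.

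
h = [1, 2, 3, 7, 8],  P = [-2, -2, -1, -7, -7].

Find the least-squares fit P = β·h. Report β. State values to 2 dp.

Forming XᵀX = [[127]] and XᵀP = [-114]ᵀ gives XᵀX·[β]ᵀ = XᵀP.
β = (-114)/127 = -0.897638.

β = -0.90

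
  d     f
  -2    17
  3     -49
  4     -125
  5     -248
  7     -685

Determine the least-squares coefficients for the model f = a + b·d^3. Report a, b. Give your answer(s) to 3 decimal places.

Sums needed: Σ1 = 5, Σd^3 = 551, Σd^3·d^3 = 138163.
Moment sums: Σf = -1090, Σd^3·f = -275414.
Δ = 5·138163 − 551² = 387214.
a = ((-1090)·138163 − 551·(-275414))/387214 = 577722/193607; b = (5·(-275414) − 551·(-1090))/387214 = -388240/193607.

a = 2.984, b = -2.005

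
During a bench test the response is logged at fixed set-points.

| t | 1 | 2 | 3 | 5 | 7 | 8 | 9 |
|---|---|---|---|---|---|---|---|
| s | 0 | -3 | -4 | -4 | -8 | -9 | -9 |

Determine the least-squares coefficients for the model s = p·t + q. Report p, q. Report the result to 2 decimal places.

Compute the Gram sums: Σt·t = 233, Σt = 35, Σ1 = 7.
For Aᵀs: Σt·s = -247, Σs = -37.
Normal equations: [[233, 35]; [35, 7]]·[p, q]ᵀ = [-247, -37]ᵀ.
Δ = 233·7 − 35² = 406.
p = ((-247)·7 − 35·(-37))/406 = -31/29; q = (233·(-37) − 35·(-247))/406 = 12/203.

p = -1.07, q = 0.06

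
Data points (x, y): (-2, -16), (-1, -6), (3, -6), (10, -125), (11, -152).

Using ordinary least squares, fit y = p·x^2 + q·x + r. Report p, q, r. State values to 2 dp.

p = -1.55, q = 3.36, r = -2.15

Compute the Gram sums: Σx^2·x^2 = 24739, Σx^2·x = 2349, Σx^2 = 235, Σx·x = 235, Σx = 21, Σ1 = 5.
And Σx^2·y = -31016, Σx·y = -2902, Σy = -305.
Normal equations: [[24739, 2349, 235]; [2349, 235, 21]; [235, 21, 5]]·[p, q, r]ᵀ = [-31016, -2902, -305]ᵀ.
Solving the 3×3 system (Gaussian elimination) gives p = -301211/194044, q = 651935/194044, r = -208947/97022.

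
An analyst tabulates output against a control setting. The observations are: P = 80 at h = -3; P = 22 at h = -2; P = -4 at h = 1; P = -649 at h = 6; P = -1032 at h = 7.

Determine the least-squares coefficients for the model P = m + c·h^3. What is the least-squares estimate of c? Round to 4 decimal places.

c = -3.0033

From the data, Σ1 = 5, Σh^3 = 525, Σh^3·h^3 = 165099.
For MᵀP: ΣP = -1583, Σh^3·P = -496500.
MᵀM·[m, c]ᵀ = MᵀP becomes [[5, 525]; [525, 165099]]·[m, c]ᵀ = [-1583, -496500]ᵀ.
Determinant 5·165099 − 525² = 549870.
m = ((-1583)·165099 − 525·(-496500))/549870 = -229739/183290; c = (5·(-496500) − 525·(-1583))/549870 = -110095/36658.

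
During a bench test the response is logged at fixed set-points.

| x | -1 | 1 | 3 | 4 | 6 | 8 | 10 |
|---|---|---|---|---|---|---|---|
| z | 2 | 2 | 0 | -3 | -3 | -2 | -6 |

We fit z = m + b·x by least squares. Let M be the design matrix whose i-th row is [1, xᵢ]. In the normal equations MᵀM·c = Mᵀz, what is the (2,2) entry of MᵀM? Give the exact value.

227

Row 2 ↔ basis x, column 2 ↔ basis x, so (MᵀM)_{2,2} = Σᵢ (x)·(x) = (-1)·(-1) + (1)·(1) + (3)·(3) + (4)·(4) + (6)·(6) + (8)·(8) + (10)·(10) = 227.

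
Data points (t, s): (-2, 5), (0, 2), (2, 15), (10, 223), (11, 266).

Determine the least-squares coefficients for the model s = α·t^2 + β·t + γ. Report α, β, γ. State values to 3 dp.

Entries of MᵀM: Σt^2·t^2 = 24673, Σt^2·t = 2331, Σt^2 = 229, Σt·t = 229, Σt = 21, Σ1 = 5.
Right-hand side: Σt^2·s = 54566, Σt·s = 5176, Σs = 511.
MᵀM·[α, β, γ]ᵀ = Mᵀs becomes [[24673, 2331, 229]; [2331, 229, 21]; [229, 21, 5]]·[α, β, γ]ᵀ = [54566, 5176, 511]ᵀ.
Solving the 3×3 system (Gaussian elimination) gives α = 598089/306278, β = 110651/43754, γ = 327998/153139.

α = 1.953, β = 2.529, γ = 2.142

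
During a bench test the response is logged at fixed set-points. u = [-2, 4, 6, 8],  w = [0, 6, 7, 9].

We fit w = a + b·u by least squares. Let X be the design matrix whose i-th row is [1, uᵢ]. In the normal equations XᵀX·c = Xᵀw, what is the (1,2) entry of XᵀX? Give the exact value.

16

Row 1 ↔ basis 1, column 2 ↔ basis u, so (XᵀX)_{1,2} = Σᵢ u = (1)·(-2) + (1)·(4) + (1)·(6) + (1)·(8) = 16.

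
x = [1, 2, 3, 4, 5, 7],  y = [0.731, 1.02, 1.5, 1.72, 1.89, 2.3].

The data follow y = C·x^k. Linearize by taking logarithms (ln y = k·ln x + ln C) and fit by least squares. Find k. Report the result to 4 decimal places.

With ln yᵢ as the transformed response and ln xᵢ as the regressor:
AᵀA = [[9.9861, 6.7334]; [6.7334, 6]], rhs = [3.8563, 2.1237]ᵀ  (here Σln x = 6.7334, Σ(ln x)² = 9.9861, Σln y = 2.1237, Σln x·ln y = 3.8563).
Solving (det = 14.5777): k = 0.60625, ln C = -0.32640.

k = 0.6063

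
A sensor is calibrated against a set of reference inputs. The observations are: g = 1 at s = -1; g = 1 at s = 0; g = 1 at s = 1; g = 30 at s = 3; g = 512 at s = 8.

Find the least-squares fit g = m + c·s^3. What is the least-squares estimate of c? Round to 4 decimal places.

XᵀX·[m, c]ᵀ = Xᵀg reads: 5·m + 539·c = 545;  539·m + 262875·c = 262954.
det = 5·262875 − 539² = 1023854.
m = (545·262875 − 539·262954)/1023854 = 1534669/1023854; c = (5·262954 − 539·545)/1023854 = 1021015/1023854.

c = 0.9972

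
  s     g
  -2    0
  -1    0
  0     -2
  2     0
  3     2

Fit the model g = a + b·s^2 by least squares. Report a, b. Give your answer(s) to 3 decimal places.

From the data, Σ1 = 5, Σs^2 = 18, Σs^2·s^2 = 114.
For Aᵀg: Σg = 0, Σs^2·g = 18.
Δ = 5·114 − 18² = 246.
a = (0·114 − 18·18)/246 = -54/41; b = (5·18 − 18·0)/246 = 15/41.

a = -1.317, b = 0.366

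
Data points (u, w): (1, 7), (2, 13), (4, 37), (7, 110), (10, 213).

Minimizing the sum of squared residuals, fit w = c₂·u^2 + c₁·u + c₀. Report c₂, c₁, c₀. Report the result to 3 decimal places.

c₂ = 2.027, c₁ = 0.740, c₀ = 3.517

Entries of MᵀM: Σu^2·u^2 = 12674, Σu^2·u = 1416, Σu^2 = 170, Σu·u = 170, Σu = 24, Σ1 = 5.
Moment sums: Σu^2·w = 27341, Σu·w = 3081, Σw = 380.
MᵀM·[c₂, c₁, c₀]ᵀ = Mᵀw becomes [[12674, 1416, 170]; [1416, 170, 24]; [170, 24, 5]]·[c₂, c₁, c₀]ᵀ = [27341, 3081, 380]ᵀ.
Solving the 3×3 system (Gaussian elimination) gives c₂ = 30059/14826, c₁ = 3655/4942, c₀ = 26069/7413.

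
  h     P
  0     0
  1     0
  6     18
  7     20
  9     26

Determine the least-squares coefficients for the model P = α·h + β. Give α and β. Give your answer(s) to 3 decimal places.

XᵀX·[α, β]ᵀ = XᵀP reads: 167·α + 23·β = 482;  23·α + 5·β = 64.
(Σh·h = 167, Σh = 23, Σ1 = 5, Σh·P = 482, ΣP = 64.)
Eliminating β: 5·(row 1) − 23·(row 2) gives 306·α = 5·482 − 23·64 = 938, so α = 469/153.
Then β = (64 − 23·(469/153))/5 = -199/153.

α = 3.065, β = -1.301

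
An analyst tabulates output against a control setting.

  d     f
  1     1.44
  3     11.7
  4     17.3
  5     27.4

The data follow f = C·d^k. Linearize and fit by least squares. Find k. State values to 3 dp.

k = 1.822

Taking logs, ln f = k·ln d + ln C, so regress ln f on ln d.
Over the data: Σln d = 4.0943, Σ(ln d)² = 5.7191, Σln f = 8.9855, Σln d·ln f = 11.9822.
Normal system: [[5.7191, 4.0943]; [4.0943, 4]]·[k, ln C]ᵀ = [11.9822, 8.9855]ᵀ.
Solving (det = 6.1125): k = 1.82232, ln C = 0.38107.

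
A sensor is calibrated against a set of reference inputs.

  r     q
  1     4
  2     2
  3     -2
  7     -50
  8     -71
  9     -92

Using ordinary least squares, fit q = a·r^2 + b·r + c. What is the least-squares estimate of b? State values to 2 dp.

b = 2.86

The normal equations are: 13156·a + 1620·b + 208·c = -14452;  1620·a + 208·b + 30·c = -1744;  208·a + 30·b + 6·c = -209.
Row-reducing yields a = -325/218, b = 18059/6322, c = 8111/3161.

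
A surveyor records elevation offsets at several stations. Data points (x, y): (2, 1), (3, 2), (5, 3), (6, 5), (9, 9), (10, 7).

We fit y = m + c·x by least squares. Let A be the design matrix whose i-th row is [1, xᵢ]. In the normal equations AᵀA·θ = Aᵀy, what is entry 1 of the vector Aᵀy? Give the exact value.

Entry 1 ↔ basis 1, so (Aᵀy)_{1} = Σᵢ yᵢ = (1)·(1) + (1)·(2) + (1)·(3) + (1)·(5) + (1)·(9) + (1)·(7) = 27.

27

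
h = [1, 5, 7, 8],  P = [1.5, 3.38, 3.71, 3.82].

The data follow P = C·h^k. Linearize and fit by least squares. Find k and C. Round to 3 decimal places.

k = 0.462, C = 1.519

Linearized form: ln P = k·ln h + ln C. From the 4 transformed points,
Sums: Σln h = 5.6348, Σ(ln h)² = 10.7009, Σln P = 4.2746, Σln h·ln P = 7.2982.
Normal system: [[10.7009, 5.6348]; [5.6348, 4]]·[k, ln C]ᵀ = [7.2982, 4.2746]ᵀ.
Δ = 10.7009·4 − (5.6348)² = 11.0529; k = (7.2982·4 − 5.6348·4.2746)/11.0529 = 0.46199, ln C = (10.7009·4.2746 − 5.6348·7.2982)/11.0529 = 0.41786, so C = exp(0.41786) = 1.51871.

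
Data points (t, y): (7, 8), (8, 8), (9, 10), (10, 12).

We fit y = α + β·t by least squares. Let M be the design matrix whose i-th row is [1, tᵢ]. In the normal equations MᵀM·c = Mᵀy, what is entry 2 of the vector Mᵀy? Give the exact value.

330

Entry 2 ↔ basis t, so (Mᵀy)_{2} = Σᵢ (t)·yᵢ = (7)·(8) + (8)·(8) + (9)·(10) + (10)·(12) = 330.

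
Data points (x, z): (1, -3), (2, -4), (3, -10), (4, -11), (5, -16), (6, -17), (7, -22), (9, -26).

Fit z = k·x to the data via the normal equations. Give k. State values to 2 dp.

k = -2.96

Forming MᵀM = [[221]] and Mᵀz = [-655]ᵀ gives MᵀM·[k]ᵀ = Mᵀz.
Hence k = -655 / 221 ≈ -2.9638.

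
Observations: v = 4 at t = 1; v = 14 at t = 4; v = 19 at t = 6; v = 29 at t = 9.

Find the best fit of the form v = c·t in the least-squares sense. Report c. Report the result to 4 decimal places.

c = 3.2463

Compute the Gram sums: Σt·t = 134.
Right-hand side: Σt·v = 435.
Hence c = 435 / 134 ≈ 3.24627.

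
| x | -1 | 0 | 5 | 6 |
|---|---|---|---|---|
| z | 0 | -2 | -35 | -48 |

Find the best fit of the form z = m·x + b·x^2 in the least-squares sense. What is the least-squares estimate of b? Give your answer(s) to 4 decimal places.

MᵀM·[m, b]ᵀ = Mᵀz reads: 62·m + 340·b = -463;  340·m + 1922·b = -2603.
(Σx·x = 62, Σx·x^2 = 340, Σx^2·x^2 = 1922, Σx·z = -463, Σx^2·z = -2603.)
Eliminating b: 1922·(row 1) − 340·(row 2) gives 3564·m = 1922·(-463) − 340·(-2603) = -4866, so m = -811/594.
Then b = ((-2603) − 340·(-811/594))/1922 = -661/594.

b = -1.1128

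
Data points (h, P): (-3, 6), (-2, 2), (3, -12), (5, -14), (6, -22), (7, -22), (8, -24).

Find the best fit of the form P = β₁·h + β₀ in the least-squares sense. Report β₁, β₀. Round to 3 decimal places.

Sums needed: Σh·h = 196, Σh = 24, Σ1 = 7.
For MᵀP: Σh·P = -606, ΣP = -86.
MᵀM·[β₁, β₀]ᵀ = MᵀP becomes [[196, 24]; [24, 7]]·[β₁, β₀]ᵀ = [-606, -86]ᵀ.
Eliminating β₀: 7·(row 1) − 24·(row 2) gives 796·β₁ = 7·(-606) − 24·(-86) = -2178, so β₁ = -1089/398.
Then β₀ = ((-86) − 24·(-1089/398))/7 = -578/199.

β₁ = -2.736, β₀ = -2.905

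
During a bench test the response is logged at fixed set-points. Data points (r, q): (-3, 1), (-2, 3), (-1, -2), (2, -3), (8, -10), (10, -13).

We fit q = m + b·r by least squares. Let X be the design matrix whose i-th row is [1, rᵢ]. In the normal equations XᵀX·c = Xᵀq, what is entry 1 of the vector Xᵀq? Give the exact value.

-24

Entry 1 ↔ basis 1, so (Xᵀq)_{1} = Σᵢ qᵢ = (1)·(1) + (1)·(3) + (1)·(-2) + (1)·(-3) + (1)·(-10) + (1)·(-13) = -24.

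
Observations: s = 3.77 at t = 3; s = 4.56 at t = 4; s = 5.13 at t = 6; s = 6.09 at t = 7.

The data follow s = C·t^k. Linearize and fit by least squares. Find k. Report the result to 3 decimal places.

k = 0.511

Taking logs, ln s = k·ln t + ln C, so regress ln s on ln t.
Over the data: Σln t = 6.2226, Σ(ln t)² = 10.1257, Σln s = 6.2862, Σln t·ln s = 10.0067.
Normal system: [[10.1257, 6.2226]; [6.2226, 4]]·[k, ln C]ᵀ = [10.0067, 6.2862]ᵀ.
Slope k = (n·Σln t·ln s − Σln t·Σln s)/(n·Σ(ln t)² − (Σln t)²) = (4·10.0067 − 6.2226·6.2862)/1.7825 = 0.51092; ln C = (Σln s − k·Σln t)/n = 0.77673.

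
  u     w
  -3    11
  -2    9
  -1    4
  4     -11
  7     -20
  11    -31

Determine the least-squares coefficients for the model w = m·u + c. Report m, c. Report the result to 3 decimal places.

Sums needed: Σu·u = 200, Σu = 16, Σ1 = 6.
For Mᵀw: Σu·w = -580, Σw = -38.
So MᵀM·[m, c]ᵀ = Mᵀw: [[200, 16]; [16, 6]]·[m, c]ᵀ = [-580, -38]ᵀ.
Δ = 200·6 − 16² = 944.
m = ((-580)·6 − 16·(-38))/944 = -359/118; c = (200·(-38) − 16·(-580))/944 = 105/59.

m = -3.042, c = 1.780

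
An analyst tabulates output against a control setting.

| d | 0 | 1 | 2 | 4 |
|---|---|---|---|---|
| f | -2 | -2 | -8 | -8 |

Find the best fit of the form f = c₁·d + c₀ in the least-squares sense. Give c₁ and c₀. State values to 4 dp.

c₁ = -1.7143, c₀ = -2.0000

Sums needed: Σd·d = 21, Σd = 7, Σ1 = 4.
For Aᵀf: Σd·f = -50, Σf = -20.
So AᵀA·[c₁, c₀]ᵀ = Aᵀf: [[21, 7]; [7, 4]]·[c₁, c₀]ᵀ = [-50, -20]ᵀ.
Determinant 21·4 − 7² = 35.
c₁ = ((-50)·4 − 7·(-20))/35 = -12/7; c₀ = (21·(-20) − 7·(-50))/35 = -2.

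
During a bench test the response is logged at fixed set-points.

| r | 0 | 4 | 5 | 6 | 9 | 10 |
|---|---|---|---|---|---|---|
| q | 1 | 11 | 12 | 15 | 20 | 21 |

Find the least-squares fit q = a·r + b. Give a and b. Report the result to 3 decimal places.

Entries of XᵀX: Σr·r = 258, Σr = 34, Σ1 = 6.
Right-hand side: Σr·q = 584, Σq = 80.
Normal equations: [[258, 34]; [34, 6]]·[a, b]ᵀ = [584, 80]ᵀ.
Determinant 258·6 − 34² = 392.
a = (584·6 − 34·80)/392 = 2; b = (258·80 − 34·584)/392 = 2.

a = 2.000, b = 2.000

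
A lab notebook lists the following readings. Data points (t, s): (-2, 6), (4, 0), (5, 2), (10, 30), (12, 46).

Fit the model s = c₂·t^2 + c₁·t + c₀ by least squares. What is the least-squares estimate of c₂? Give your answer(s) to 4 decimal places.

c₂ = 0.4857

From the data, Σt^2·t^2 = 31633, Σt^2·t = 2909, Σt^2 = 289, Σt·t = 289, Σt = 29, Σ1 = 5.
And Σt^2·s = 9698, Σt·s = 850, Σs = 84.
So MᵀM·[c₂, c₁, c₀]ᵀ = Mᵀs: [[31633, 2909, 289]; [2909, 289, 29]; [289, 29, 5]]·[c₂, c₁, c₀]ᵀ = [9698, 850, 84]ᵀ.
Solving the 3×3 system (Gaussian elimination) gives c₂ = 14349/29542, c₁ = -28856/14771, c₀ = 1663/29542.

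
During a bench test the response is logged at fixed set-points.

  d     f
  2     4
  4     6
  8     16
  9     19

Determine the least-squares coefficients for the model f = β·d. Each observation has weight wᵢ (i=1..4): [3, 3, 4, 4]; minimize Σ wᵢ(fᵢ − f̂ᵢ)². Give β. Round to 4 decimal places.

β = 2.0188

Entries of AᵀWA: Σwᵢ·d·d = 640.
For AᵀWf: Σwᵢ·d·f = 1292.
So AᵀWA·[β]ᵀ = AᵀWf: [[640]]·[β]ᵀ = [1292]ᵀ.
β = 1292/640 = 2.01875.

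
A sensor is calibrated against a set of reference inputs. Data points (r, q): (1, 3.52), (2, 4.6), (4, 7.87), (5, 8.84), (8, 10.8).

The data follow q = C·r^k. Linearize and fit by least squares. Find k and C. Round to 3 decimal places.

Linearized form: ln q = k·ln r + ln C. From the 5 transformed points,
Over the data: Σln r = 5.7683, Σ(ln r)² = 9.3166, Σln q = 9.4064, Σln r·ln q = 12.3733.
Normal system: [[9.3166, 5.7683]; [5.7683, 5]]·[k, ln C]ᵀ = [12.3733, 9.4064]ᵀ.
Solving (det = 13.3096): k = 0.57158, ln C = 1.22187, so C = exp(1.22187) = 3.39353.

k = 0.572, C = 3.394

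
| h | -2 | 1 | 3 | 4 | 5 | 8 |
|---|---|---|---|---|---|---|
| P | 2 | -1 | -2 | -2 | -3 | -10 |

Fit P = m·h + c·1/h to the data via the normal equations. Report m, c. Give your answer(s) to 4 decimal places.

Compute the Gram sums: Σh·h = 119, Σh·1/h = 6, Σ1/h·1/h = 21301/14400.
For AᵀP: Σh·P = -114, Σ1/h·P = -301/60.
So AᵀA·[m, c]ᵀ = AᵀP: [[119, 6]; [6, 21301/14400]]·[m, c]ᵀ = [-114, -301/60]ᵀ.
Eliminating c: (21301/14400)·(row 1) − 6·(row 2) gives (2016419/14400)·m = (21301/14400)·(-114) − 6·(-301/60) = -332479/2400, so m = -1994874/2016419.
Then c = ((-301/60) − 6·(-1994874/2016419))/(21301/14400) = 1253040/2016419.

m = -0.9893, c = 0.6214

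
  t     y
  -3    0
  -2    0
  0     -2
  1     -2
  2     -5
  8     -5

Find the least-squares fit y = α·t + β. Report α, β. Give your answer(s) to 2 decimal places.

Compute the Gram sums: Σt·t = 82, Σt = 6, Σ1 = 6.
Right-hand side: Σt·y = -52, Σy = -14.
Normal equations: [[82, 6]; [6, 6]]·[α, β]ᵀ = [-52, -14]ᵀ.
Eliminating β: 6·(row 1) − 6·(row 2) gives 456·α = 6·(-52) − 6·(-14) = -228, so α = -1/2.
Then β = ((-14) − 6·(-1/2))/6 = -11/6.

α = -0.50, β = -1.83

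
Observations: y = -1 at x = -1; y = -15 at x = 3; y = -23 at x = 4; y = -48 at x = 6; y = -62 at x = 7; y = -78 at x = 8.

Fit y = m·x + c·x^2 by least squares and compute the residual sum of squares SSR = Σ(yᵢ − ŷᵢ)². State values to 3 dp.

Setting ∂/∂m … = 0 gives: 175·m + 1161·c = -1482;  1161·m + 8131·c = -10262.
(Σx·x = 175, Σx·x^2 = 1161, Σx^2·x^2 = 8131, Σx·y = -1482, Σx^2·y = -10262.)
Determinant 175·8131 − 1161² = 75004.
m = ((-1482)·8131 − 1161·(-10262))/75004 = -33990/18751; c = (175·(-10262) − 1161·(-1482))/75004 = -18812/18751.
Residuals: -33929/18751, -9987/18751, 5679/18751, -18876/18751, -2844/18751, 13310/18751; SSR = 97313/18751.

SSR = 5.190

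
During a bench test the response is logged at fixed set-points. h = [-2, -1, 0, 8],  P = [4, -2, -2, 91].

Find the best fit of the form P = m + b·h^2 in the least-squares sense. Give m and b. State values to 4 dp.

m = -2.4411, b = 1.4604

The normal equations are: 4·m + 69·b = 91;  69·m + 4113·b = 5838.
Δ = 4·4113 − 69² = 11691.
m = (91·4113 − 69·5838)/11691 = -1057/433; b = (4·5838 − 69·91)/11691 = 1897/1299.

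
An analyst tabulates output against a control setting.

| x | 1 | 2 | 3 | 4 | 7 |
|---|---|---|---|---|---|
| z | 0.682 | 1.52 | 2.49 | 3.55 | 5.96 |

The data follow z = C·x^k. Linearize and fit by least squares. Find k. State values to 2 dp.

Taking logs, ln z = k·ln x + ln C, so regress ln z on ln x.
Σln x = 5.1240, Σ(ln x)² = 7.3958, Σln z = 4.0003, Σln x·ln z = 6.5224.
Normal system: [[7.3958, 5.1240]; [5.1240, 5]]·[k, ln C]ᵀ = [6.5224, 4.0003]ᵀ.
Δ = 7.3958·5 − (5.1240)² = 10.7239; k = (6.5224·5 − 5.1240·4.0003)/10.7239 = 1.12970, ln C = (7.3958·4.0003 − 5.1240·6.5224)/10.7239 = -0.35765.

k = 1.13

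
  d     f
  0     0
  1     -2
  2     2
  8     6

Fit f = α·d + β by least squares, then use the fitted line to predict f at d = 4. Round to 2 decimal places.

Normal-equation sums: Σd·d = 69, Σd = 11, Σ1 = 4.
And Σd·f = 50, Σf = 6.
So AᵀA·[α, β]ᵀ = Aᵀf: [[69, 11]; [11, 4]]·[α, β]ᵀ = [50, 6]ᵀ.
det = 69·4 − 11² = 155.
α = (50·4 − 11·6)/155 = 134/155; β = (69·6 − 11·50)/155 = -136/155.
At d = 4: f̂ = (134/155)·(4) + (-136/155)·(1) = 80/31.

f̂ = 2.58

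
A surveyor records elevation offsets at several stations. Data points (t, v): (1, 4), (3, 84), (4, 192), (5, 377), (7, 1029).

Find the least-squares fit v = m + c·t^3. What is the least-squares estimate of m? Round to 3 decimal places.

m = 1.705

Compute the Gram sums: Σ1 = 5, Σt^3 = 560, Σt^3·t^3 = 138100.
For Mᵀv: Σv = 1686, Σt^3·v = 414632.
Determinant 5·138100 − 560² = 376900.
m = (1686·138100 − 560·414632)/376900 = 32134/18845; c = (5·414632 − 560·1686)/376900 = 11290/3769.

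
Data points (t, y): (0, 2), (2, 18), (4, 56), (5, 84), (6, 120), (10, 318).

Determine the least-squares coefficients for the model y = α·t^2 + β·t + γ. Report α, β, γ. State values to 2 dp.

α = 3.01, β = 1.44, γ = 2.29

Forming MᵀM = [[12193, 1413, 181]; [1413, 181, 27]; [181, 27, 6]] and Mᵀy = [39188, 4580, 598]ᵀ gives MᵀM·[α, β, γ]ᵀ = Mᵀy.
Inverting the 3×3 Gram matrix, [α, β, γ]ᵀ = [3911/1298, 13081/9086, 947/413]ᵀ.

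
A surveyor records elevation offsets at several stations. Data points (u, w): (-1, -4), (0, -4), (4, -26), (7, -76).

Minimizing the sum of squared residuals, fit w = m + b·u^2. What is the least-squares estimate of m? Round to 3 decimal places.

Setting ∂/∂m … = 0 gives: 4·m + 66·b = -110;  66·m + 2658·b = -4144.
Eliminating b: 2658·(row 1) − 66·(row 2) gives 6276·m = 2658·(-110) − 66·(-4144) = -18876, so m = -1573/523.
Then b = ((-4144) − 66·(-1573/523))/2658 = -2329/1569.

m = -3.008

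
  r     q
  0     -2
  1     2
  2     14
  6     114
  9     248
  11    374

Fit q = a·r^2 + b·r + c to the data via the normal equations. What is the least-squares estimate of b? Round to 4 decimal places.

Normal-equation sums: Σr^2·r^2 = 22515, Σr^2·r = 2285, Σr^2 = 243, Σr·r = 243, Σr = 29, Σ1 = 6.
And Σr^2·q = 69504, Σr·q = 7060, Σq = 750.
AᵀA·[a, b, c]ᵀ = Aᵀq becomes [[22515, 2285, 243]; [2285, 243, 29]; [243, 29, 6]]·[a, b, c]ᵀ = [69504, 7060, 750]ᵀ.
Solving the 3×3 system (Gaussian elimination) gives a = 9509/3184, b = 3669/3184, c = -303/199.

b = 1.1523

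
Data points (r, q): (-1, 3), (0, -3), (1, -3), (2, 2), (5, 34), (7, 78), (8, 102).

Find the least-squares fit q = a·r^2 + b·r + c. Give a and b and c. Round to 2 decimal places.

Normal-equation sums: Σr^2·r^2 = 7140, Σr^2·r = 988, Σr^2 = 144, Σr·r = 144, Σr = 22, Σ1 = 7.
Right-hand side: Σr^2·q = 11208, Σr·q = 1530, Σq = 213.
XᵀX·[a, b, c]ᵀ = Xᵀq becomes [[7140, 988, 144]; [988, 144, 22]; [144, 22, 7]]·[a, b, c]ᵀ = [11208, 1530, 213]ᵀ.
Solving the 3×3 system (Gaussian elimination) gives a = 5493/2849, b = -6537/2849, c = -5763/2849.

a = 1.93, b = -2.29, c = -2.02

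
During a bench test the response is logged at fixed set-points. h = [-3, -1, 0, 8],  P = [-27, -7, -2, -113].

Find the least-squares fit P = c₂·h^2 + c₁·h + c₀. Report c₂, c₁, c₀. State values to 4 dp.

c₂ = -2.0089, c₁ = 2.2381, c₀ = -2.3227

Normal-equation sums: Σh^2·h^2 = 4178, Σh^2·h = 484, Σh^2 = 74, Σh·h = 74, Σh = 4, Σ1 = 4.
Moment sums: Σh^2·P = -7482, Σh·P = -816, ΣP = -149.
Normal equations: [[4178, 484, 74]; [484, 74, 4]; [74, 4, 4]]·[c₂, c₁, c₀]ᵀ = [-7482, -816, -149]ᵀ.
Solving the 3×3 system (Gaussian elimination) gives c₂ = -3821/1902, c₁ = 10642/4755, c₀ = -7363/3170.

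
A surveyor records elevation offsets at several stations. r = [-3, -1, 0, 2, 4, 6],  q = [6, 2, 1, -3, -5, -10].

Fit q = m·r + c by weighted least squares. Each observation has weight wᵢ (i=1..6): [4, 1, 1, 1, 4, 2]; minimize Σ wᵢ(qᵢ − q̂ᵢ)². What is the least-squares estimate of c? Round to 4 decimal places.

c = 0.9583

Compute the Gram sums: Σwᵢ·r·r = 177, Σwᵢ·r = 17, Σwᵢ·1 = 13.
Moment sums: Σwᵢ·r·q = -280, Σwᵢ·q = -16.
AᵀWA·[m, c]ᵀ = AᵀWq becomes [[177, 17]; [17, 13]]·[m, c]ᵀ = [-280, -16]ᵀ.
Eliminating c: 13·(row 1) − 17·(row 2) gives 2012·m = 13·(-280) − 17·(-16) = -3368, so m = -842/503.
Then c = ((-16) − 17·(-842/503))/13 = 482/503.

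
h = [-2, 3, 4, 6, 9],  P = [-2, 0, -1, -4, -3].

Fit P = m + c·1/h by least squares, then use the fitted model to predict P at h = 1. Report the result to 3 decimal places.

From the data, Σ1 = 5, Σ1/h = 13/36, Σ1/h·1/h = 601/1296.
Moment sums: ΣP = -10, Σ1/h·P = -1/4.
Eliminating c: (601/1296)·(row 1) − (13/36)·(row 2) gives (709/324)·m = (601/1296)·(-10) − (13/36)·(-1/4) = -5893/1296, so m = -5893/2836.
Then c = ((-1/4) − (13/36)·(-5893/2836))/(601/1296) = 765/709.
At h = 1: P̂ = (-5893/2836)·(1) + (765/709)·(1) = -2833/2836.

P̂ = -0.999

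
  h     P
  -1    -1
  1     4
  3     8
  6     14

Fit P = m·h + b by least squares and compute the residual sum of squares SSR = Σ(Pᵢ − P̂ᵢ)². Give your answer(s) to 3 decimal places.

SSR = 0.355

With design matrix A, AᵀA = [[47, 9]; [9, 4]] and AᵀP = [113, 25]ᵀ.
det = 47·4 − 9² = 107.
m = (113·4 − 9·25)/107 = 227/107; b = (47·25 − 9·113)/107 = 158/107.
Residuals: -38/107, 43/107, 17/107, -22/107; SSR = 38/107.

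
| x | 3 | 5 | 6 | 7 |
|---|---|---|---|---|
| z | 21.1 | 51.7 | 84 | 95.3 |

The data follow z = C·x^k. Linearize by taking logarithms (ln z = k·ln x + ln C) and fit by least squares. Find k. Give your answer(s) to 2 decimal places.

Let Y = ln z. Fitting Y = k·ln x + ln C by least squares:
Sums: Σln x = 6.4457, Σ(ln x)² = 10.7942, Σln z = 15.9826, Σln x·ln z = 26.5065.
Normal system: [[10.7942, 6.4457]; [6.4457, 4]]·[k, ln C]ᵀ = [26.5065, 15.9826]ᵀ.
Δ = 10.7942·4 − (6.4457)² = 1.6295; k = (26.5065·4 − 6.4457·15.9826)/1.6295 = 1.84511, ln C = (10.7942·15.9826 − 6.4457·26.5065)/1.6295 = 1.02238.

k = 1.85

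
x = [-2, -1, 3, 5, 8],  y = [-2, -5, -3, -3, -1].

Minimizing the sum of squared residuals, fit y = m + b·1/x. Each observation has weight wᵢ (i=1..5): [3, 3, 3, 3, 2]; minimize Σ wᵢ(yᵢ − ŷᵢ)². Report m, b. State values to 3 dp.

Entries of MᵀWM: Σwᵢ·1 = 14, Σwᵢ·1/x = -53/20, Σwᵢ·1/x·1/x = 10163/2400.
Right-hand side: Σwᵢ·y = -41, Σwᵢ·1/x·y = 259/20.
Determinant 14·(10163/2400) − (-53/20)² = 31357/600.
m = ((-41)·(10163/2400) − (-53/20)·(259/20))/(31357/600) = -334321/125428; b = (14·(259/20) − (-53/20)·(-41))/(31357/600) = 43590/31357.

m = -2.665, b = 1.390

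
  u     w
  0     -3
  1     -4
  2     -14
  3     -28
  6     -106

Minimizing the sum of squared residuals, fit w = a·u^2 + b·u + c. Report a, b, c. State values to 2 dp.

From the data, Σu^2·u^2 = 1394, Σu^2·u = 252, Σu^2 = 50, Σu·u = 50, Σu = 12, Σ1 = 5.
Right-hand side: Σu^2·w = -4128, Σu·w = -752, Σw = -155.
XᵀX·[a, b, c]ᵀ = Xᵀw becomes [[1394, 252, 50]; [252, 50, 12]; [50, 12, 5]]·[a, b, c]ᵀ = [-4128, -752, -155]ᵀ.
Inverting the 3×3 Gram matrix, [a, b, c]ᵀ = [-5617/1911, 240/637, -4799/1911]ᵀ.

a = -2.94, b = 0.38, c = -2.51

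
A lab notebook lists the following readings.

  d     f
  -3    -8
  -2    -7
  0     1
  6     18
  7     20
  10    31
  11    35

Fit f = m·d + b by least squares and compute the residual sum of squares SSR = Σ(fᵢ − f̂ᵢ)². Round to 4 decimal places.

With design matrix A, AᵀA = [[319, 29]; [29, 7]] and Aᵀf = [981, 90]ᵀ.
Determinant 319·7 − 29² = 1392.
m = (981·7 − 29·90)/1392 = 1419/464; b = (319·90 − 29·981)/1392 = 3/16.
Residuals: 229/232, -497/464, 13/16, -249/464, -185/116, 107/464, 34/29; SSR = 3267/464.

SSR = 7.0409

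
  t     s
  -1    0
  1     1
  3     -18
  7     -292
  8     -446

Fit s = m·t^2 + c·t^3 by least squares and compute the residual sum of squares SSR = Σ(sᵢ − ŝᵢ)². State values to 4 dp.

SSR = 5.2793

Sums needed: Σt^2·t^2 = 6580, Σt^2·t^3 = 49818, Σt^3·t^3 = 380524.
And Σt^2·s = -43013, Σt^3·s = -328993.
Normal equations: [[6580, 49818]; [49818, 380524]]·[m, c]ᵀ = [-43013, -328993]ᵀ.
det = 6580·380524 − 49818² = 22014796.
m = ((-43013)·380524 − 49818·(-328993))/22014796 = 11147231/11007398; c = (6580·(-328993) − 49818·(-43013))/22014796 = -10976153/11007398.
Residuals: -11061692/5503699, 5418160/5503699, -1051056/5503699, 2222972/5503699, -86234/323747; SSR = 29055532/5503699.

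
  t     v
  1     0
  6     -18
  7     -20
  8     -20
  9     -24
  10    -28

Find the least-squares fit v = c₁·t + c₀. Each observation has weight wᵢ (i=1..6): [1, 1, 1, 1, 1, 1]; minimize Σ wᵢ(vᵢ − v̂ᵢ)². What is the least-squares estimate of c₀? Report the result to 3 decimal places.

c₀ = 2.144

The normal system XᵀWX·[c₁, c₀]ᵀ = XᵀWv is [[331, 41]; [41, 6]]·[c₁, c₀]ᵀ = [-904, -110]ᵀ.
Eliminating c₀: 6·(row 1) − 41·(row 2) gives 305·c₁ = 6·(-904) − 41·(-110) = -914, so c₁ = -914/305.
Then c₀ = ((-110) − 41·(-914/305))/6 = 654/305.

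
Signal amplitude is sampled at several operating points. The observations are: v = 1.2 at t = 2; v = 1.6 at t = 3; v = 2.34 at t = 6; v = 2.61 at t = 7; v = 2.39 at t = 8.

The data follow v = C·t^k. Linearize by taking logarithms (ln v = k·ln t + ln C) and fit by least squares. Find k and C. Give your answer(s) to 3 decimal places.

Let Y = ln v. Fitting Y = k·ln t + ln C by least squares:
XᵀX = [[13.0084, 7.6089]; [7.6089, 5]], rhs = [5.8446, 3.3331]ᵀ  (here Σln t = 7.6089, Σ(ln t)² = 13.0084, Σln v = 3.3331, Σln t·ln v = 5.8446).
Slope k = (n·Σln t·ln v − Σln t·Σln v)/(n·Σ(ln t)² − (Σln t)²) = (5·5.8446 − 7.6089·3.3331)/7.1473 = 0.54031; ln C = (Σln v − k·Σln t)/n = -0.15560, so C = exp(-0.15560) = 0.85590.

k = 0.540, C = 0.856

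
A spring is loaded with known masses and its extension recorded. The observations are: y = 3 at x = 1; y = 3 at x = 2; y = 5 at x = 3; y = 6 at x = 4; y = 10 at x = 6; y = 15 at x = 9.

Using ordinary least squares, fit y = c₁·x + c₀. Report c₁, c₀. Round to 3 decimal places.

c₁ = 1.588, c₀ = 0.385

Setting ∂/∂c₁ … = 0 gives: 147·c₁ + 25·c₀ = 243;  25·c₁ + 6·c₀ = 42.
(Σx·x = 147, Σx = 25, Σ1 = 6, Σx·y = 243, Σy = 42.)
Eliminating c₀: 6·(row 1) − 25·(row 2) gives 257·c₁ = 6·243 − 25·42 = 408, so c₁ = 408/257.
Then c₀ = (42 − 25·(408/257))/6 = 99/257.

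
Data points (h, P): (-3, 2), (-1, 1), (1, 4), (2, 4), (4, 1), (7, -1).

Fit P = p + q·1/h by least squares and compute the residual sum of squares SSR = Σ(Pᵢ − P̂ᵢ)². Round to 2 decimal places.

Normal-equation sums: Σ1 = 6, Σ1/h = 47/84, Σ1/h·1/h = 17245/7056.
And ΣP = 11, Σ1/h·P = 373/84.
So XᵀX·[p, q]ᵀ = XᵀP: [[6, 47/84]; [47/84, 17245/7056]]·[p, q]ᵀ = [11, 373/84]ᵀ.
Eliminating q: (17245/7056)·(row 1) − (47/84)·(row 2) gives (101261/7056)·p = (17245/7056)·11 − (47/84)·(373/84) = 14347/588, so p = 172164/101261.
Then q = ((373/84) − (47/84)·(172164/101261))/(17245/7056) = 144564/101261.
Residuals: 78546/101261, 73661/101261, 88316/101261, 160598/101261, -107044/101261, -294077/101261; SSR = 1413442/101261.

SSR = 13.96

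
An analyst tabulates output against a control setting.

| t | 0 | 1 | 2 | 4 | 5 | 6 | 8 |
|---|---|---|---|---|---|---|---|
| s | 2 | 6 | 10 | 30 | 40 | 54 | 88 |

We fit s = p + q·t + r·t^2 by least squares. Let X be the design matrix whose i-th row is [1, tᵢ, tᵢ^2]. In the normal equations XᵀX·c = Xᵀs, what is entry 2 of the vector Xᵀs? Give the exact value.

Entry 2 ↔ basis t, so (Xᵀs)_{2} = Σᵢ (t)·sᵢ = (0)·(2) + (1)·(6) + (2)·(10) + (4)·(30) + (5)·(40) + (6)·(54) + (8)·(88) = 1374.

1374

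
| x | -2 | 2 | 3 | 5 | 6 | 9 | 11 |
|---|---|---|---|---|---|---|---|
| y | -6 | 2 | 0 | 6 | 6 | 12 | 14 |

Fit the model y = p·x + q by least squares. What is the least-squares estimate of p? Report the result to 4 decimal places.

p = 1.5572

Setting ∂/∂p … = 0 gives: 280·p + 34·q = 344;  34·p + 7·q = 34.
(Σx·x = 280, Σx = 34, Σ1 = 7, Σx·y = 344, Σy = 34.)
Determinant 280·7 − 34² = 804.
p = (344·7 − 34·34)/804 = 313/201; q = (280·34 − 34·344)/804 = -544/201.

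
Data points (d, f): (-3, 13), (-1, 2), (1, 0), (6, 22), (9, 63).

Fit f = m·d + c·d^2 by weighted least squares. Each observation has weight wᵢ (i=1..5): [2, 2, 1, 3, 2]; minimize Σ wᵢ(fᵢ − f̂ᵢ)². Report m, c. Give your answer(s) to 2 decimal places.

m = -1.80, c = 0.96

Normal-equation sums: Σwᵢ·d·d = 291, Σwᵢ·d·d^2 = 2051, Σwᵢ·d^2·d^2 = 17175.
Right-hand side: Σwᵢ·d·f = 1448, Σwᵢ·d^2·f = 12820.
So AᵀWA·[m, c]ᵀ = AᵀWf: [[291, 2051]; [2051, 17175]]·[m, c]ᵀ = [1448, 12820]ᵀ.
Δ = 291·17175 − 2051² = 791324.
m = (1448·17175 − 2051·12820)/791324 = -356105/197831; c = (291·12820 − 2051·1448)/791324 = 190193/197831.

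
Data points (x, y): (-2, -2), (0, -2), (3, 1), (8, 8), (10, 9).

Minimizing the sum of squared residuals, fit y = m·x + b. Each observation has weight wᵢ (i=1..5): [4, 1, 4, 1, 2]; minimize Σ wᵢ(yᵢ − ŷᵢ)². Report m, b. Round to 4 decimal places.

The normal system MᵀWM·[m, b]ᵀ = MᵀWy is [[316, 32]; [32, 12]]·[m, b]ᵀ = [272, 20]ᵀ.
det = 316·12 − 32² = 2768.
m = (272·12 − 32·20)/2768 = 164/173; b = (316·20 − 32·272)/2768 = -149/173.

m = 0.9480, b = -0.8613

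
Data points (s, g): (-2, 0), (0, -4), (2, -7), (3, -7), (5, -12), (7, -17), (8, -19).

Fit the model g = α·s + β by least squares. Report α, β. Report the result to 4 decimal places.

α = -1.8777, β = -3.2590

Normal-equation sums: Σs·s = 155, Σs = 23, Σ1 = 7.
Moment sums: Σs·g = -366, Σg = -66.
So MᵀM·[α, β]ᵀ = Mᵀg: [[155, 23]; [23, 7]]·[α, β]ᵀ = [-366, -66]ᵀ.
Δ = 155·7 − 23² = 556.
α = ((-366)·7 − 23·(-66))/556 = -261/139; β = (155·(-66) − 23·(-366))/556 = -453/139.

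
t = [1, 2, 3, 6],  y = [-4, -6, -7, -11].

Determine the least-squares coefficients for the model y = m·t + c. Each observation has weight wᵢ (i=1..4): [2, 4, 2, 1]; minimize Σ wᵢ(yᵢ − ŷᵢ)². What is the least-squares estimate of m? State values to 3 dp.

Entries of XᵀWX: Σwᵢ·t·t = 72, Σwᵢ·t = 22, Σwᵢ·1 = 9.
Moment sums: Σwᵢ·t·y = -164, Σwᵢ·y = -57.
So XᵀWX·[m, c]ᵀ = XᵀWy: [[72, 22]; [22, 9]]·[m, c]ᵀ = [-164, -57]ᵀ.
Eliminating c: 9·(row 1) − 22·(row 2) gives 164·m = 9·(-164) − 22·(-57) = -222, so m = -111/82.
Then c = ((-57) − 22·(-111/82))/9 = -124/41.

m = -1.354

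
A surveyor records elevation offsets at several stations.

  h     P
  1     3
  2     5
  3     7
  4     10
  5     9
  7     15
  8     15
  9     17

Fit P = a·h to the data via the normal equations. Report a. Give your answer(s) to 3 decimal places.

a = 1.996

From the data, Σh·h = 249.
And Σh·P = 497.
AᵀA·[a]ᵀ = AᵀP becomes [[249]]·[a]ᵀ = [497]ᵀ.
Hence a = 497 / 249 ≈ 1.99598.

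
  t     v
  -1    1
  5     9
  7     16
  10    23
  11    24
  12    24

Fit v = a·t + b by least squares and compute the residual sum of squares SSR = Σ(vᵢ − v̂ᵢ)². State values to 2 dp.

The normal equations are: 440·a + 44·b = 938;  44·a + 6·b = 97.
(Σt·t = 440, Σt = 44, Σ1 = 6, Σt·v = 938, Σv = 97.)
det = 440·6 − 44² = 704.
a = (938·6 − 44·97)/704 = 85/44; b = (440·97 − 44·938)/704 = 2.
Residuals: 41/44, -117/44, 21/44, 37/22, 3/4, -13/11; SSR = 285/22.

SSR = 12.95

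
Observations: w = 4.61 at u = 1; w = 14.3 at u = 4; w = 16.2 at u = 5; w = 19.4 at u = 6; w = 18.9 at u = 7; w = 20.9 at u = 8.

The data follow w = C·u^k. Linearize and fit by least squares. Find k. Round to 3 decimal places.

k = 0.742

Let Y = ln w. Fitting Y = k·ln u + ln C by least squares:
Σln u = 8.8128, Σ(ln u)² = 15.8331, Σln w = 15.9177, Σln u·ln w = 25.5236.
Normal system: [[15.8331, 8.8128]; [8.8128, 6]]·[k, ln C]ᵀ = [25.5236, 15.9177]ᵀ.
Solving (det = 17.3327): k = 0.74204, ln C = 1.56304.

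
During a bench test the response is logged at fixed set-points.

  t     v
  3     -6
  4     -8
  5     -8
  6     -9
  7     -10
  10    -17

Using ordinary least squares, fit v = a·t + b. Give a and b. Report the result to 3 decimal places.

a = -1.481, b = -1.027

From the data, Σt·t = 235, Σt = 35, Σ1 = 6.
For Xᵀv: Σt·v = -384, Σv = -58.
det = 235·6 − 35² = 185.
a = ((-384)·6 − 35·(-58))/185 = -274/185; b = (235·(-58) − 35·(-384))/185 = -38/37.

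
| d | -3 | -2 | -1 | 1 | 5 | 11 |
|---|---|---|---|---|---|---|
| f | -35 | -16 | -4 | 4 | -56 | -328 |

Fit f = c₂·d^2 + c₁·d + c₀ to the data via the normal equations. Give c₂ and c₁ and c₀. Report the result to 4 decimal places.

c₂ = -3.0555, c₁ = 3.5110, c₀ = 3.0519

From the data, Σd^2·d^2 = 15365, Σd^2·d = 1421, Σd^2 = 161, Σd·d = 161, Σd = 11, Σ1 = 6.
Moment sums: Σd^2·f = -41467, Σd·f = -3743, Σf = -435.
Solving the 3×3 system (Gaussian elimination) gives c₂ = -263975/86394, c₁ = 216661/61710, c₀ = 31389/10285.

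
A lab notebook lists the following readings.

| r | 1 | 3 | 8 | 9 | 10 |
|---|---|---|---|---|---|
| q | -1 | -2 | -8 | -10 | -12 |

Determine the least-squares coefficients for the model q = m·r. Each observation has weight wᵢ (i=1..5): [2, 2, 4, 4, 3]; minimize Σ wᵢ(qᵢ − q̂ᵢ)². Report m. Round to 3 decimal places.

Normal-equation sums: Σwᵢ·r·r = 900.
Moment sums: Σwᵢ·r·q = -990.
So MᵀWM·[m]ᵀ = MᵀWq: [[900]]·[m]ᵀ = [-990]ᵀ.
m = (-990)/900 = -1.1.

m = -1.100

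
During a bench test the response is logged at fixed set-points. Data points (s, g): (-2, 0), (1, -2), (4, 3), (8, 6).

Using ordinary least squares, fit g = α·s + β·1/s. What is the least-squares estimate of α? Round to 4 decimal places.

α = 0.8157

From the data, Σs·s = 85, Σs·1/s = 4, Σ1/s·1/s = 85/64.
Right-hand side: Σs·g = 58, Σ1/s·g = -1/2.
Normal equations: [[85, 4]; [4, 85/64]]·[α, β]ᵀ = [58, -1/2]ᵀ.
Δ = 85·(85/64) − 4² = 6201/64.
α = (58·(85/64) − 4·(-1/2))/(6201/64) = 562/689; β = (85·(-1/2) − 4·58)/(6201/64) = -1952/689.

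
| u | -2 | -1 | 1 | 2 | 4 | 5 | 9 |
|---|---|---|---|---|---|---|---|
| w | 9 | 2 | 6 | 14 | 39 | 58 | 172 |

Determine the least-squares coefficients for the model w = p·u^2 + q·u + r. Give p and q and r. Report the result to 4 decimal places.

Forming XᵀX = [[7476, 918, 132]; [918, 132, 18]; [132, 18, 7]] and Xᵀw = [16106, 2008, 300]ᵀ gives XᵀX·[p, q, r]ᵀ = Xᵀw.
Solving the 3×3 system (Gaussian elimination) gives p = 4204/2163, q = 70697/54075, r = 51274/18025.

p = 1.9436, q = 1.3074, r = 2.8446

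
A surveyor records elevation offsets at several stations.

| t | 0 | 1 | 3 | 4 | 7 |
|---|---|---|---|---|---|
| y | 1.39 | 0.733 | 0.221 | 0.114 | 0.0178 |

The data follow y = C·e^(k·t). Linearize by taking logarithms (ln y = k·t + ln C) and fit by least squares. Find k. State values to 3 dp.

k = -0.622

Let Y = ln y. Fitting Y = k·t + ln C by least squares:
Σt = 15.0000, Σ(t)² = 75.0000, Σln y = -7.6910, Σt·ln y = -41.7255.
Equations: 75.0000·k + 15.0000·ln C = -41.7255;  15.0000·k + 5·ln C = -7.6910.
Solving (det = 150.0000): k = -0.62175, ln C = 0.32705.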